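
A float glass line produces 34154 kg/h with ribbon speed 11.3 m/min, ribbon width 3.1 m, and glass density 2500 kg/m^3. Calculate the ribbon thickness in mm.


Ribbon cross-section from mass balance:
  Volume rate = throughput / density = 34154 / 2500 = 13.6616 m^3/h
  thickness = volume rate / (speed * 60 * width), i.e.
  thickness = throughput / (60 * speed * width * density) * 1000
  thickness = 34154 / (60 * 11.3 * 3.1 * 2500) * 1000 = 6.5 mm

6.5 mm


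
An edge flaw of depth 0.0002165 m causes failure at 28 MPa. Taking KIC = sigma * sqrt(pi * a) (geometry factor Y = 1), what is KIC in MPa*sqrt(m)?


Fracture toughness: KIC = sigma * sqrt(pi * a)
  pi * a = pi * 0.0002165 = 0.000680155
  sqrt(pi * a) = 0.02608
  KIC = 28 * 0.02608 = 0.73 MPa*sqrt(m)

0.73 MPa*sqrt(m)


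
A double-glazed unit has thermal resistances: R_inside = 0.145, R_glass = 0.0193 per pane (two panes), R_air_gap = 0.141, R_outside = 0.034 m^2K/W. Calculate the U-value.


Total thermal resistance (series):
  R_total = R_in + R_glass + R_air + R_glass + R_out
  R_total = 0.145 + 0.0193 + 0.141 + 0.0193 + 0.034 = 0.3586 m^2K/W
U-value = 1 / R_total = 1 / 0.3586 = 2.789 W/m^2K

2.789 W/m^2K


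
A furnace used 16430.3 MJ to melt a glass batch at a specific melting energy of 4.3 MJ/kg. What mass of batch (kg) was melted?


Rearrange E = m * s for m:
  m = E / s
  m = 16430.3 / 4.3 = 3821.0 kg

3821.0 kg


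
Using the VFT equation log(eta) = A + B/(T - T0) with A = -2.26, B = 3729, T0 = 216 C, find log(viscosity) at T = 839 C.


VFT equation: log(eta) = A + B / (T - T0)
  T - T0 = 839 - 216 = 623
  B / (T - T0) = 3729 / 623 = 5.986
  log(eta) = -2.26 + 5.986 = 3.726

3.726


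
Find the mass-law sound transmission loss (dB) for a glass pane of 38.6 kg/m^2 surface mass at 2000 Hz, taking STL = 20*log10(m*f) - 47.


Mass law: STL = 20 * log10(m * f) - 47
  m * f = 38.6 * 2000 = 77200
  log10(77200) = 4.88762
  STL = 20 * 4.88762 - 47 = 97.7524 - 47 = 50.8 dB

50.8 dB


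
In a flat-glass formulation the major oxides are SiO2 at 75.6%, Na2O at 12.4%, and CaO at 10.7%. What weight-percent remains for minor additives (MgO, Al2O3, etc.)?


Sum the three major oxides:
  SiO2 + Na2O + CaO = 75.6 + 12.4 + 10.7 = 98.7%
Subtract from 100%:
  Others = 100 - 98.7 = 1.3%

1.3%


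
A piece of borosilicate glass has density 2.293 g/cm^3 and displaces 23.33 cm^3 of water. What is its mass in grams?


Rearrange rho = m / V:
  m = rho * V
  m = 2.293 * 23.33 = 53.496 g

53.496 g


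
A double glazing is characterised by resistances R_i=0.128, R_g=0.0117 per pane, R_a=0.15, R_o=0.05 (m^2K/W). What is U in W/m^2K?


Total thermal resistance (series):
  R_total = R_in + R_glass + R_air + R_glass + R_out
  R_total = 0.128 + 0.0117 + 0.15 + 0.0117 + 0.05 = 0.3514 m^2K/W
U-value = 1 / R_total = 1 / 0.3514 = 2.846 W/m^2K

2.846 W/m^2K


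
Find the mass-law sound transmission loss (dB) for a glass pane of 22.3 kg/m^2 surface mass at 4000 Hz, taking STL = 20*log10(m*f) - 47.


Mass law: STL = 20 * log10(m * f) - 47
  m * f = 22.3 * 4000 = 89200
  log10(89200) = 4.95036
  STL = 20 * 4.95036 - 47 = 99.0072 - 47 = 52.0 dB

52.0 dB


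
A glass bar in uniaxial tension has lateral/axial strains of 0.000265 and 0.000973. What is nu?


Poisson's ratio: nu = lateral strain / axial strain
  nu = 0.000265 / 0.000973 = 0.2724

0.2724


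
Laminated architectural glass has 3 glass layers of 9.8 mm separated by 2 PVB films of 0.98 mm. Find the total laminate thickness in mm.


Total thickness = glass contribution + PVB contribution
  Glass: 3 * 9.8 = 29.4 mm
  PVB: 2 * 0.98 = 1.96 mm
  Total = 29.4 + 1.96 = 31.36 mm

31.36 mm


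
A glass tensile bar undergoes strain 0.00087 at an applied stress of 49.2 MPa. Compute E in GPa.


Young's modulus: E = stress / strain
  E = 49.2 MPa / 0.00087 = 56551.72 MPa
Convert to GPa: 56551.72 / 1000 = 56.55 GPa

56.55 GPa


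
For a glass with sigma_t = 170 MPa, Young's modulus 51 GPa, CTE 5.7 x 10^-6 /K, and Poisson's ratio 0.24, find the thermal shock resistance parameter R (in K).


Thermal shock resistance: R = sigma * (1 - nu) / (E * alpha)
  Numerator = 170 * (1 - 0.24) = 129.2
  Denominator = 51 * 1000 * (5.7 x 10^-6) = 0.2907
  R = 129.2 / 0.2907 = 444.4 K

444.4 K


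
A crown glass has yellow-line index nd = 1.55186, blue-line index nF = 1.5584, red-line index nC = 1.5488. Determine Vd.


Abbe number formula: Vd = (nd - 1) / (nF - nC)
  nd - 1 = 1.55186 - 1 = 0.55186
  nF - nC = 1.5584 - 1.5488 = 0.0096
  Vd = 0.55186 / 0.0096 = 57.49

57.49


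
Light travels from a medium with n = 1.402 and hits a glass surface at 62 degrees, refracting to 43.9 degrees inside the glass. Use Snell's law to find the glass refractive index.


Apply Snell's law: n1 * sin(theta1) = n2 * sin(theta2)
  n2 = n1 * sin(theta1) / sin(theta2)
  sin(62) = 0.882948
  sin(43.9) = 0.693402
  n2 = 1.402 * 0.882948 / 0.693402 = 1.7852

1.7852


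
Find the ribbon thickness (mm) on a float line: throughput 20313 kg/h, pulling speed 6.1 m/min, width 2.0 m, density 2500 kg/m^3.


Ribbon cross-section from mass balance:
  Volume rate = throughput / density = 20313 / 2500 = 8.1252 m^3/h
  thickness = volume rate / (speed * 60 * width), i.e.
  thickness = throughput / (60 * speed * width * density) * 1000
  thickness = 20313 / (60 * 6.1 * 2.0 * 2500) * 1000 = 11.1 mm

11.1 mm


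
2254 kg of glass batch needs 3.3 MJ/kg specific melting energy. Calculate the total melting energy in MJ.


Total energy = mass * specific energy
  E = 2254 * 3.3 = 7438.2 MJ

7438.2 MJ


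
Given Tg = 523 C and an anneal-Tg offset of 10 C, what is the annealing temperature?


The annealing temperature is Tg plus the offset:
  T_anneal = 523 + 10 = 533 C

533 C


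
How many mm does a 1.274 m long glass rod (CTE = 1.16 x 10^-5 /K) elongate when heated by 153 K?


Thermal expansion formula: dL = alpha * L0 * dT
  dL = (1.16 x 10^-5) * 1.274 * 153 = 0.0022611 m
Convert to mm: 0.0022611 * 1000 = 2.2611 mm

2.2611 mm


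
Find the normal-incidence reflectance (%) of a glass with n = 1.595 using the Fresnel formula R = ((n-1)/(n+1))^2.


Fresnel reflectance at normal incidence:
  R = ((n - 1)/(n + 1))^2
  (n - 1)/(n + 1) = (1.595 - 1)/(1.595 + 1) = 0.229287
  R = 0.229287^2 = 0.0525725
  R(%) = 0.0525725 * 100 = 5.257%

5.257%


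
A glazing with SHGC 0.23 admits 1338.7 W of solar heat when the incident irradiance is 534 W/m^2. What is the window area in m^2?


Rearrange Q = Area * SHGC * Irradiance:
  Area = Q / (SHGC * Irradiance)
  Area = 1338.7 / (0.23 * 534) = 10.9 m^2

10.9 m^2


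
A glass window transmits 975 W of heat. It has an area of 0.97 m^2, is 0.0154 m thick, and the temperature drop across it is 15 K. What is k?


Fourier's law rearranged: k = Q * t / (A * dT)
  Numerator = 975 * 0.0154 = 15.015
  Denominator = 0.97 * 15 = 14.55
  k = 15.015 / 14.55 = 1.032 W/mK

1.032 W/mK


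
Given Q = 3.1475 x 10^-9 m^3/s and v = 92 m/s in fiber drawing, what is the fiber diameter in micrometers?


Cross-sectional area from continuity:
  A = Q / v = 3.1475 x 10^-9 / 92 = 3.421196 x 10^-11 m^2
Diameter from circular cross-section:
  d = sqrt(4A / pi) * 10^6 (m -> um)
  d = sqrt(4 * 3.421196 x 10^-11 / pi) * 10^6 = 6.6 um

6.6 um


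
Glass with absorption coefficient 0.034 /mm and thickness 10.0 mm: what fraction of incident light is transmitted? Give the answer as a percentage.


Beer-Lambert law: T = exp(-alpha * thickness)
  exponent = -0.034 * 10.0 = -0.34
  T = exp(-0.34) = 0.7118
  Percentage = 0.7118 * 100 = 71.18%

71.18%


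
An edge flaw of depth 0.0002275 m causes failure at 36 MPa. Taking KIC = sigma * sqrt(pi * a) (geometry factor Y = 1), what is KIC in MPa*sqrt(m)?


Fracture toughness: KIC = sigma * sqrt(pi * a)
  pi * a = pi * 0.0002275 = 0.000714712
  sqrt(pi * a) = 0.026734
  KIC = 36 * 0.026734 = 0.962 MPa*sqrt(m)

0.962 MPa*sqrt(m)


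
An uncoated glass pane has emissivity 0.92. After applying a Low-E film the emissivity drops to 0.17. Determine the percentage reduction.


Percentage reduction = (1 - coated/uncoated) * 100
  Ratio = 0.17 / 0.92 = 0.1848
  Reduction = (1 - 0.1848) * 100 = 81.5%

81.5%


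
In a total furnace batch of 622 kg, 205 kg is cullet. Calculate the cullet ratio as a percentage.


Cullet ratio = (cullet mass / total batch mass) * 100
  Ratio = 205 / 622 * 100 = 32.96%

32.96%


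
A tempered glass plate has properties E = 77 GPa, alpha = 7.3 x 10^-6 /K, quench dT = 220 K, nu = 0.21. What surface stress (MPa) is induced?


Tempering stress: sigma = E * alpha * dT / (1 - nu)
  E (MPa) = 77 * 1000 = 77000
  Numerator = 77000 * (7.3 x 10^-6) * 220 = 123.662
  Denominator = 1 - 0.21 = 0.79
  sigma = 123.662 / 0.79 = 156.5 MPa

156.5 MPa


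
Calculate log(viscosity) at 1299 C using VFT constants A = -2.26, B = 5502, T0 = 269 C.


VFT equation: log(eta) = A + B / (T - T0)
  T - T0 = 1299 - 269 = 1030
  B / (T - T0) = 5502 / 1030 = 5.342
  log(eta) = -2.26 + 5.342 = 3.082

3.082


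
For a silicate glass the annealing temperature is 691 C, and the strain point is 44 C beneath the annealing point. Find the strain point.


Strain point = annealing point - difference:
  T_strain = 691 - 44 = 647 C

647 C


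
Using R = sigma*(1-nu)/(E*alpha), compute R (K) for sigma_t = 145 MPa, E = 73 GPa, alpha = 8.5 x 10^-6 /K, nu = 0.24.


Thermal shock resistance: R = sigma * (1 - nu) / (E * alpha)
  Numerator = 145 * (1 - 0.24) = 110.2
  Denominator = 73 * 1000 * (8.5 x 10^-6) = 0.6205
  R = 110.2 / 0.6205 = 177.6 K

177.6 K


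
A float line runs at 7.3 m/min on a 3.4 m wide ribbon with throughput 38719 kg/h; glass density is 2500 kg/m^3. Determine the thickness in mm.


Ribbon cross-section from mass balance:
  Volume rate = throughput / density = 38719 / 2500 = 15.4876 m^3/h
  thickness = volume rate / (speed * 60 * width), i.e.
  thickness = throughput / (60 * speed * width * density) * 1000
  thickness = 38719 / (60 * 7.3 * 3.4 * 2500) * 1000 = 10.4 mm

10.4 mm


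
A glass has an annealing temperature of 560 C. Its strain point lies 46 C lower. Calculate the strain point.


Strain point = annealing point - difference:
  T_strain = 560 - 46 = 514 C

514 C


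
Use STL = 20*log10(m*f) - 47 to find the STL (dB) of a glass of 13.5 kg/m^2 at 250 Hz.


Mass law: STL = 20 * log10(m * f) - 47
  m * f = 13.5 * 250 = 3375
  log10(3375) = 3.52827
  STL = 20 * 3.52827 - 47 = 70.5654 - 47 = 23.6 dB

23.6 dB


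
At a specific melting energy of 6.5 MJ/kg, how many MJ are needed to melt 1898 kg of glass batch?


Total energy = mass * specific energy
  E = 1898 * 6.5 = 12337 MJ

12337 MJ


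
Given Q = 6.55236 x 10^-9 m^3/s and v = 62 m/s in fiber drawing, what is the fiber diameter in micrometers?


Cross-sectional area from continuity:
  A = Q / v = 6.55236 x 10^-9 / 62 = 1.056832 x 10^-10 m^2
Diameter from circular cross-section:
  d = sqrt(4A / pi) * 10^6 (m -> um)
  d = sqrt(4 * 1.056832 x 10^-10 / pi) * 10^6 = 11.6 um

11.6 um


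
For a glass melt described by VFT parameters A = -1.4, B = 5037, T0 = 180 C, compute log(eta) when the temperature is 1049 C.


VFT equation: log(eta) = A + B / (T - T0)
  T - T0 = 1049 - 180 = 869
  B / (T - T0) = 5037 / 869 = 5.796
  log(eta) = -1.4 + 5.796 = 4.396

4.396


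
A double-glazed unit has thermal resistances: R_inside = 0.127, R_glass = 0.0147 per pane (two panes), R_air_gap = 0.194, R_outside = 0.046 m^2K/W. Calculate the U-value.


Total thermal resistance (series):
  R_total = R_in + R_glass + R_air + R_glass + R_out
  R_total = 0.127 + 0.0147 + 0.194 + 0.0147 + 0.046 = 0.3964 m^2K/W
U-value = 1 / R_total = 1 / 0.3964 = 2.523 W/m^2K

2.523 W/m^2K


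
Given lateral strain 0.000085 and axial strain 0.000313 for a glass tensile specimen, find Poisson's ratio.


Poisson's ratio: nu = lateral strain / axial strain
  nu = 0.000085 / 0.000313 = 0.2716

0.2716


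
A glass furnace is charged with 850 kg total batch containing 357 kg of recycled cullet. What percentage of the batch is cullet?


Cullet ratio = (cullet mass / total batch mass) * 100
  Ratio = 357 / 850 * 100 = 42.0%

42.0%


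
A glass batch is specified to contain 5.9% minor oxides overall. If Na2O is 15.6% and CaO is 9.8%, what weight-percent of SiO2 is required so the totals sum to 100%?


Known pieces sum to 100%:
  SiO2 = 100 - (others + Na2O + CaO)
  SiO2 = 100 - (5.9 + 15.6 + 9.8) = 68.7%

68.7%


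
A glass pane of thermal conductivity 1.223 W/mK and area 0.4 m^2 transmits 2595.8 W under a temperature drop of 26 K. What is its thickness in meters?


Fourier's law: t = k * A * dT / Q
  t = 1.223 * 0.4 * 26 / 2595.8
  t = 12.7192 / 2595.8 = 0.0049 m

0.0049 m


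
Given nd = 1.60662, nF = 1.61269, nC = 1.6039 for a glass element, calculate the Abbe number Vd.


Abbe number formula: Vd = (nd - 1) / (nF - nC)
  nd - 1 = 1.60662 - 1 = 0.60662
  nF - nC = 1.61269 - 1.6039 = 0.00879
  Vd = 0.60662 / 0.00879 = 69.01

69.01


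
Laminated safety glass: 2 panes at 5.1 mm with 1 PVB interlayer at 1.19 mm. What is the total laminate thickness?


Total thickness = glass contribution + PVB contribution
  Glass: 2 * 5.1 = 10.2 mm
  PVB: 1 * 1.19 = 1.19 mm
  Total = 10.2 + 1.19 = 11.39 mm

11.39 mm


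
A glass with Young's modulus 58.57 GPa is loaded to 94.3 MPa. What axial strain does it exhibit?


Rearrange E = sigma / epsilon:
  epsilon = sigma / E
  E (MPa) = 58.57 * 1000 = 58570
  epsilon = 94.3 / 58570 = 0.00161

0.00161


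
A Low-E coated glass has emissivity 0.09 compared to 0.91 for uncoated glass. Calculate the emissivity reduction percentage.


Percentage reduction = (1 - coated/uncoated) * 100
  Ratio = 0.09 / 0.91 = 0.0989
  Reduction = (1 - 0.0989) * 100 = 90.1%

90.1%


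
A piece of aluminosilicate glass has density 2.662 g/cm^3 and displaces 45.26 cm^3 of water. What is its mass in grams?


Rearrange rho = m / V:
  m = rho * V
  m = 2.662 * 45.26 = 120.482 g

120.482 g


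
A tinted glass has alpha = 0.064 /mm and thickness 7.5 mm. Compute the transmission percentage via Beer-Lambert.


Beer-Lambert law: T = exp(-alpha * thickness)
  exponent = -0.064 * 7.5 = -0.48
  T = exp(-0.48) = 0.6188
  Percentage = 0.6188 * 100 = 61.88%

61.88%


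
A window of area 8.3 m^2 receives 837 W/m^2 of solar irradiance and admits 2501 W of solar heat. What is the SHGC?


Rearrange Q = Area * SHGC * Irradiance:
  SHGC = Q / (Area * Irradiance)
  SHGC = 2501 / (8.3 * 837) = 0.36

0.36


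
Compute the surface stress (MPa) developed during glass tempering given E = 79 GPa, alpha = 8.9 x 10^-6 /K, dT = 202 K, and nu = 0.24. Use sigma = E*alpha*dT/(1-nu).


Tempering stress: sigma = E * alpha * dT / (1 - nu)
  E (MPa) = 79 * 1000 = 79000
  Numerator = 79000 * (8.9 x 10^-6) * 202 = 142.0262
  Denominator = 1 - 0.24 = 0.76
  sigma = 142.0262 / 0.76 = 186.9 MPa

186.9 MPa


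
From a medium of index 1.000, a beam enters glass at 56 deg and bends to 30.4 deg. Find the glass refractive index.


Apply Snell's law: n1 * sin(theta1) = n2 * sin(theta2)
  n2 = n1 * sin(theta1) / sin(theta2)
  sin(56) = 0.829038
  sin(30.4) = 0.506034
  n2 = 1.000 * 0.829038 / 0.506034 = 1.6383

1.6383


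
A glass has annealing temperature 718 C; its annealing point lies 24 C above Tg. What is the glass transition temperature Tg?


Rearrange T_anneal = Tg + offset for Tg:
  Tg = T_anneal - offset = 718 - 24 = 694 C

694 C


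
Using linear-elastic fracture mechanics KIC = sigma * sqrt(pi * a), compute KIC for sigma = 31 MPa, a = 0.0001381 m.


Fracture toughness: KIC = sigma * sqrt(pi * a)
  pi * a = pi * 0.0001381 = 0.000433854
  sqrt(pi * a) = 0.020829
  KIC = 31 * 0.020829 = 0.646 MPa*sqrt(m)

0.646 MPa*sqrt(m)


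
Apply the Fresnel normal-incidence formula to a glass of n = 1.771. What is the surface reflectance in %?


Fresnel reflectance at normal incidence:
  R = ((n - 1)/(n + 1))^2
  (n - 1)/(n + 1) = (1.771 - 1)/(1.771 + 1) = 0.278239
  R = 0.278239^2 = 0.0774169
  R(%) = 0.0774169 * 100 = 7.742%

7.742%


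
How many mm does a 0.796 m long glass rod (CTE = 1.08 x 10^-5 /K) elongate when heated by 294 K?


Thermal expansion formula: dL = alpha * L0 * dT
  dL = (1.08 x 10^-5) * 0.796 * 294 = 0.00252746 m
Convert to mm: 0.00252746 * 1000 = 2.5275 mm

2.5275 mm


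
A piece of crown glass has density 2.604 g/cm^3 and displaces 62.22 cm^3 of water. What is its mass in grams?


Rearrange rho = m / V:
  m = rho * V
  m = 2.604 * 62.22 = 162.021 g

162.021 g


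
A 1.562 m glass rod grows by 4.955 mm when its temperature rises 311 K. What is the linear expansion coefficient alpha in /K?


Rearrange dL = alpha * L0 * dT for alpha:
  alpha = dL / (L0 * dT)
  alpha = (4.955 / 1000) / (1.562 * 311) = 0.0000102 /K = 1.02 x 10^-5 /K

1.02 x 10^-5 /K


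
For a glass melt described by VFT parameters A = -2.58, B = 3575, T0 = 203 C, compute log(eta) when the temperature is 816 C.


VFT equation: log(eta) = A + B / (T - T0)
  T - T0 = 816 - 203 = 613
  B / (T - T0) = 3575 / 613 = 5.832
  log(eta) = -2.58 + 5.832 = 3.252

3.252


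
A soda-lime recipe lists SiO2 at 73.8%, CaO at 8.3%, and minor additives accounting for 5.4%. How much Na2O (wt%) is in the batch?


Pieces sum to 100%:
  Na2O = 100 - (SiO2 + CaO + others)
  Na2O = 100 - (73.8 + 8.3 + 5.4) = 12.5%

12.5%


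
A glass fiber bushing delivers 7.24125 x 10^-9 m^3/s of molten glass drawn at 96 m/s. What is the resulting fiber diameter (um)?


Cross-sectional area from continuity:
  A = Q / v = 7.24125 x 10^-9 / 96 = 7.542969 x 10^-11 m^2
Diameter from circular cross-section:
  d = sqrt(4A / pi) * 10^6 (m -> um)
  d = sqrt(4 * 7.542969 x 10^-11 / pi) * 10^6 = 9.8 um

9.8 um


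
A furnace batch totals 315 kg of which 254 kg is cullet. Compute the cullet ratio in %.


Cullet ratio = (cullet mass / total batch mass) * 100
  Ratio = 254 / 315 * 100 = 80.63%

80.63%


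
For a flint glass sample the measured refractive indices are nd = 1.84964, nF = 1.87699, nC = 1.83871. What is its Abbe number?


Abbe number formula: Vd = (nd - 1) / (nF - nC)
  nd - 1 = 1.84964 - 1 = 0.84964
  nF - nC = 1.87699 - 1.83871 = 0.03828
  Vd = 0.84964 / 0.03828 = 22.2

22.2


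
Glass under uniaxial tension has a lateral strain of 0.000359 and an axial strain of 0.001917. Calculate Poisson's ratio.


Poisson's ratio: nu = lateral strain / axial strain
  nu = 0.000359 / 0.001917 = 0.1873

0.1873


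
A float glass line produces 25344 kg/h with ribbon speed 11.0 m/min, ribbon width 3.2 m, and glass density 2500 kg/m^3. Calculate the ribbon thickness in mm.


Ribbon cross-section from mass balance:
  Volume rate = throughput / density = 25344 / 2500 = 10.1376 m^3/h
  thickness = volume rate / (speed * 60 * width), i.e.
  thickness = throughput / (60 * speed * width * density) * 1000
  thickness = 25344 / (60 * 11.0 * 3.2 * 2500) * 1000 = 4.8 mm

4.8 mm


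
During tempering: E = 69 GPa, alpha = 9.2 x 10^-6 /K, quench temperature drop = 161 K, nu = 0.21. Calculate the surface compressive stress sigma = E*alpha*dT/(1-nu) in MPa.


Tempering stress: sigma = E * alpha * dT / (1 - nu)
  E (MPa) = 69 * 1000 = 69000
  Numerator = 69000 * (9.2 x 10^-6) * 161 = 102.2028
  Denominator = 1 - 0.21 = 0.79
  sigma = 102.2028 / 0.79 = 129.4 MPa

129.4 MPa


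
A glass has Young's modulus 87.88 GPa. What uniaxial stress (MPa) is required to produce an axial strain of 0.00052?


Rearrange E = sigma / epsilon:
  sigma = E * epsilon
  E (MPa) = 87.88 * 1000 = 87880
  sigma = 87880 * 0.00052 = 45.7 MPa

45.7 MPa


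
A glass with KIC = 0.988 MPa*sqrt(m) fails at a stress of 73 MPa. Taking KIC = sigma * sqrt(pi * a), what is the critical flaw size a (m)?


Rearrange KIC = sigma * sqrt(pi * a):
  sqrt(pi * a) = KIC / sigma
  sqrt(pi * a) = 0.988 / 73 = 0.013534
  a = (KIC / sigma)^2 / pi
  a = 0.013534^2 / pi = 0.0000583 m

0.0000583 m


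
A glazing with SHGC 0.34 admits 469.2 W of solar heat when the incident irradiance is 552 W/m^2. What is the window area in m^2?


Rearrange Q = Area * SHGC * Irradiance:
  Area = Q / (SHGC * Irradiance)
  Area = 469.2 / (0.34 * 552) = 2.5 m^2

2.5 m^2


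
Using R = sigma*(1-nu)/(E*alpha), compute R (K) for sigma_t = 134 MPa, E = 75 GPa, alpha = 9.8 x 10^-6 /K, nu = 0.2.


Thermal shock resistance: R = sigma * (1 - nu) / (E * alpha)
  Numerator = 134 * (1 - 0.2) = 107.2
  Denominator = 75 * 1000 * (9.8 x 10^-6) = 0.735
  R = 107.2 / 0.735 = 145.9 K

145.9 K


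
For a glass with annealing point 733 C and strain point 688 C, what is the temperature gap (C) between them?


Gap = T_anneal - T_strain:
  gap = 733 - 688 = 45 C

45 C


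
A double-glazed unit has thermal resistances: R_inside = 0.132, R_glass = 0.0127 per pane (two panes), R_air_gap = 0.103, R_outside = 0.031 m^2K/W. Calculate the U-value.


Total thermal resistance (series):
  R_total = R_in + R_glass + R_air + R_glass + R_out
  R_total = 0.132 + 0.0127 + 0.103 + 0.0127 + 0.031 = 0.2914 m^2K/W
U-value = 1 / R_total = 1 / 0.2914 = 3.432 W/m^2K

3.432 W/m^2K


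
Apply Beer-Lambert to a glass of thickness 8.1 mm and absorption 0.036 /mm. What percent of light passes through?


Beer-Lambert law: T = exp(-alpha * thickness)
  exponent = -0.036 * 8.1 = -0.2916
  T = exp(-0.2916) = 0.7471
  Percentage = 0.7471 * 100 = 74.71%

74.71%


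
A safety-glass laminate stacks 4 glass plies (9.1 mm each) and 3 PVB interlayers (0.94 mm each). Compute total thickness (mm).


Total thickness = glass contribution + PVB contribution
  Glass: 4 * 9.1 = 36.4 mm
  PVB: 3 * 0.94 = 2.82 mm
  Total = 36.4 + 2.82 = 39.22 mm

39.22 mm


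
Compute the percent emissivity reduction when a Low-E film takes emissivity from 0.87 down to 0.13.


Percentage reduction = (1 - coated/uncoated) * 100
  Ratio = 0.13 / 0.87 = 0.1494
  Reduction = (1 - 0.1494) * 100 = 85.1%

85.1%


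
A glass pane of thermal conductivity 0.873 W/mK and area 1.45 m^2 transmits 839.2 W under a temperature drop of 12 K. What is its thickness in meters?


Fourier's law: t = k * A * dT / Q
  t = 0.873 * 1.45 * 12 / 839.2
  t = 15.1902 / 839.2 = 0.0181 m

0.0181 m


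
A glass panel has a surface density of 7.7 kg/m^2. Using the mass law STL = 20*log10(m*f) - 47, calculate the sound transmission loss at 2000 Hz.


Mass law: STL = 20 * log10(m * f) - 47
  m * f = 7.7 * 2000 = 15400
  log10(15400) = 4.18752
  STL = 20 * 4.18752 - 47 = 83.7504 - 47 = 36.8 dB

36.8 dB


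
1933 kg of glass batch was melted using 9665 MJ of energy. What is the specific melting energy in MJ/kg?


Rearrange E = m * s for s:
  s = E / m
  s = 9665 / 1933 = 5.0 MJ/kg

5.0 MJ/kg


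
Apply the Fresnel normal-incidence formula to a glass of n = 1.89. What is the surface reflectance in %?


Fresnel reflectance at normal incidence:
  R = ((n - 1)/(n + 1))^2
  (n - 1)/(n + 1) = (1.89 - 1)/(1.89 + 1) = 0.307958
  R = 0.307958^2 = 0.0948381
  R(%) = 0.0948381 * 100 = 9.484%

9.484%


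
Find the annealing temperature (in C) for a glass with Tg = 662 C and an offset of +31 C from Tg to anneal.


The annealing temperature is Tg plus the offset:
  T_anneal = 662 + 31 = 693 C

693 C


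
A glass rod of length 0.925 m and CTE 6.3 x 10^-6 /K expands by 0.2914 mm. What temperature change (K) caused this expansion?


Rearrange dL = alpha * L0 * dT for dT:
  dT = dL / (alpha * L0)
  dL (m) = 0.2914 / 1000 = 0.0002914
  dT = 0.0002914 / ((6.3 x 10^-6) * 0.925) = 50.0 K

50.0 K


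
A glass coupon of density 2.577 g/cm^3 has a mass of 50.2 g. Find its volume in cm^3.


Rearrange rho = m / V:
  V = m / rho
  V = 50.2 / 2.577 = 19.48 cm^3

19.48 cm^3


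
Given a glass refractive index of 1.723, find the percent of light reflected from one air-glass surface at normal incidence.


Fresnel reflectance at normal incidence:
  R = ((n - 1)/(n + 1))^2
  (n - 1)/(n + 1) = (1.723 - 1)/(1.723 + 1) = 0.265516
  R = 0.265516^2 = 0.0704987
  R(%) = 0.0704987 * 100 = 7.05%

7.05%


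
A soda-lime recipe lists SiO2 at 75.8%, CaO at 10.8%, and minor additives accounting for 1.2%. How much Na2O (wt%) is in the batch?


Pieces sum to 100%:
  Na2O = 100 - (SiO2 + CaO + others)
  Na2O = 100 - (75.8 + 10.8 + 1.2) = 12.2%

12.2%


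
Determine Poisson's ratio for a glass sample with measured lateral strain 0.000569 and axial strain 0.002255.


Poisson's ratio: nu = lateral strain / axial strain
  nu = 0.000569 / 0.002255 = 0.2523

0.2523


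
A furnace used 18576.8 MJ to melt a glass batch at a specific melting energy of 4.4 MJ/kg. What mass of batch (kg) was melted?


Rearrange E = m * s for m:
  m = E / s
  m = 18576.8 / 4.4 = 4222.0 kg

4222.0 kg


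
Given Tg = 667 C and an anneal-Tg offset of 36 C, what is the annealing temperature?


The annealing temperature is Tg plus the offset:
  T_anneal = 667 + 36 = 703 C

703 C


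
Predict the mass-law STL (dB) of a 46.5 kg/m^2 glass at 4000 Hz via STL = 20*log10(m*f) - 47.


Mass law: STL = 20 * log10(m * f) - 47
  m * f = 46.5 * 4000 = 186000
  log10(186000) = 5.26951
  STL = 20 * 5.26951 - 47 = 105.3902 - 47 = 58.4 dB

58.4 dB


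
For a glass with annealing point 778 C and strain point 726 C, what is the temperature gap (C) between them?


Gap = T_anneal - T_strain:
  gap = 778 - 726 = 52 C

52 C


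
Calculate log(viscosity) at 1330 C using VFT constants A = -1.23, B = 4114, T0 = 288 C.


VFT equation: log(eta) = A + B / (T - T0)
  T - T0 = 1330 - 288 = 1042
  B / (T - T0) = 4114 / 1042 = 3.948
  log(eta) = -1.23 + 3.948 = 2.718

2.718


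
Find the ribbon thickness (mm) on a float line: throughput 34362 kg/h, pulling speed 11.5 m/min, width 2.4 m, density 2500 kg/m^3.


Ribbon cross-section from mass balance:
  Volume rate = throughput / density = 34362 / 2500 = 13.7448 m^3/h
  thickness = volume rate / (speed * 60 * width), i.e.
  thickness = throughput / (60 * speed * width * density) * 1000
  thickness = 34362 / (60 * 11.5 * 2.4 * 2500) * 1000 = 8.3 mm

8.3 mm


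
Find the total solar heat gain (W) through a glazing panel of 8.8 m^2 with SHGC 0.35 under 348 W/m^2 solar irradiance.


Solar heat gain: Q = Area * SHGC * Irradiance
  Q = 8.8 * 0.35 * 348 = 1071.8 W

1071.8 W


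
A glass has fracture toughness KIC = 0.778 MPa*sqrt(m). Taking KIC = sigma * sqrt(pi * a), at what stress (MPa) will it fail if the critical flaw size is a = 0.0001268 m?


Rearrange KIC = sigma * sqrt(pi * a):
  sigma = KIC / sqrt(pi * a)
  sqrt(pi * 0.0001268) = 0.019959
  sigma = 0.778 / 0.019959 = 38.98 MPa

38.98 MPa


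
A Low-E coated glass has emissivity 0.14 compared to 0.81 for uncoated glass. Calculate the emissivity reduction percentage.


Percentage reduction = (1 - coated/uncoated) * 100
  Ratio = 0.14 / 0.81 = 0.1728
  Reduction = (1 - 0.1728) * 100 = 82.7%

82.7%


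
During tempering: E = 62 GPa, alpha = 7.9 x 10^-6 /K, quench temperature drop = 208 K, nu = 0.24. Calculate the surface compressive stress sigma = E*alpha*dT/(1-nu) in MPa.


Tempering stress: sigma = E * alpha * dT / (1 - nu)
  E (MPa) = 62 * 1000 = 62000
  Numerator = 62000 * (7.9 x 10^-6) * 208 = 101.8784
  Denominator = 1 - 0.24 = 0.76
  sigma = 101.8784 / 0.76 = 134.1 MPa

134.1 MPa


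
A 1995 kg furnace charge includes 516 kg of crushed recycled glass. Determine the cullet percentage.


Cullet ratio = (cullet mass / total batch mass) * 100
  Ratio = 516 / 1995 * 100 = 25.86%

25.86%


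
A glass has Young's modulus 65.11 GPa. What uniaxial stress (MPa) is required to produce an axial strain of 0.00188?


Rearrange E = sigma / epsilon:
  sigma = E * epsilon
  E (MPa) = 65.11 * 1000 = 65110
  sigma = 65110 * 0.00188 = 122.41 MPa

122.41 MPa


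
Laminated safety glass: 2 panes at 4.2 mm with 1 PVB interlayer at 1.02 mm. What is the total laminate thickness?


Total thickness = glass contribution + PVB contribution
  Glass: 2 * 4.2 = 8.4 mm
  PVB: 1 * 1.02 = 1.02 mm
  Total = 8.4 + 1.02 = 9.42 mm

9.42 mm


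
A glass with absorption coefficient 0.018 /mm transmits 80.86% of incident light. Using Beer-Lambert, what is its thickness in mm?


Rearrange T = exp(-alpha * thickness):
  thickness = -ln(T) / alpha
  T = 80.86/100 = 0.8086
  ln(T) = -0.21245
  -ln(T) = 0.21245
  thickness = 0.21245 / 0.018 = 11.8 mm

11.8 mm


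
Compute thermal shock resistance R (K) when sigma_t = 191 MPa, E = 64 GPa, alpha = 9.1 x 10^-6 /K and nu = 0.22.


Thermal shock resistance: R = sigma * (1 - nu) / (E * alpha)
  Numerator = 191 * (1 - 0.22) = 148.98
  Denominator = 64 * 1000 * (9.1 x 10^-6) = 0.5824
  R = 148.98 / 0.5824 = 255.8 K

255.8 K


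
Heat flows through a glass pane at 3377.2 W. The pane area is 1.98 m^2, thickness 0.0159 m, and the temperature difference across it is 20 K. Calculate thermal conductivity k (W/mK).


Fourier's law rearranged: k = Q * t / (A * dT)
  Numerator = 3377.2 * 0.0159 = 53.69748
  Denominator = 1.98 * 20 = 39.6
  k = 53.69748 / 39.6 = 1.356 W/mK

1.356 W/mK


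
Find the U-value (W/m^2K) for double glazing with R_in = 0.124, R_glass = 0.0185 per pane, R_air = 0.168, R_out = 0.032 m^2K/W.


Total thermal resistance (series):
  R_total = R_in + R_glass + R_air + R_glass + R_out
  R_total = 0.124 + 0.0185 + 0.168 + 0.0185 + 0.032 = 0.361 m^2K/W
U-value = 1 / R_total = 1 / 0.361 = 2.77 W/m^2K

2.77 W/m^2K


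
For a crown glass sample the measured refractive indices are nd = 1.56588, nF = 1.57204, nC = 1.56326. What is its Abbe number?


Abbe number formula: Vd = (nd - 1) / (nF - nC)
  nd - 1 = 1.56588 - 1 = 0.56588
  nF - nC = 1.57204 - 1.56326 = 0.00878
  Vd = 0.56588 / 0.00878 = 64.45

64.45


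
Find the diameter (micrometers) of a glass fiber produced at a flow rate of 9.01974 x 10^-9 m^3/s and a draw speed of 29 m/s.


Cross-sectional area from continuity:
  A = Q / v = 9.01974 x 10^-9 / 29 = 3.110255 x 10^-10 m^2
Diameter from circular cross-section:
  d = sqrt(4A / pi) * 10^6 (m -> um)
  d = sqrt(4 * 3.110255 x 10^-10 / pi) * 10^6 = 19.9 um

19.9 um


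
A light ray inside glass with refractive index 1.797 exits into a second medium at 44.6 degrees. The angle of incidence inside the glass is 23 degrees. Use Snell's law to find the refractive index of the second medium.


Apply Snell's law: n1 * sin(theta1) = n2 * sin(theta2)
  n2 = n1 * sin(theta1) / sin(theta2)
  sin(23) = 0.390731
  sin(44.6) = 0.702153
  n2 = 1.797 * 0.390731 / 0.702153 = 1.0

1.0


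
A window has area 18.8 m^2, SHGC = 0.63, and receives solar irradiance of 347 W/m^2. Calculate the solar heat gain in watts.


Solar heat gain: Q = Area * SHGC * Irradiance
  Q = 18.8 * 0.63 * 347 = 4109.9 W

4109.9 W


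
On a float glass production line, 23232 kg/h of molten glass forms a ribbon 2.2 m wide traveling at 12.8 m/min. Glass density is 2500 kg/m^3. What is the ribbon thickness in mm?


Ribbon cross-section from mass balance:
  Volume rate = throughput / density = 23232 / 2500 = 9.2928 m^3/h
  thickness = volume rate / (speed * 60 * width), i.e.
  thickness = throughput / (60 * speed * width * density) * 1000
  thickness = 23232 / (60 * 12.8 * 2.2 * 2500) * 1000 = 5.5 mm

5.5 mm


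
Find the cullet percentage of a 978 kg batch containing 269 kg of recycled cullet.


Cullet ratio = (cullet mass / total batch mass) * 100
  Ratio = 269 / 978 * 100 = 27.51%

27.51%


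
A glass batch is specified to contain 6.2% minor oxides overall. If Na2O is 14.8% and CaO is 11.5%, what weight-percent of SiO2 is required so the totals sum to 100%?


Known pieces sum to 100%:
  SiO2 = 100 - (others + Na2O + CaO)
  SiO2 = 100 - (6.2 + 14.8 + 11.5) = 67.5%

67.5%


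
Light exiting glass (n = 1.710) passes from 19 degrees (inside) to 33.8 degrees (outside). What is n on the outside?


Apply Snell's law: n1 * sin(theta1) = n2 * sin(theta2)
  n2 = n1 * sin(theta1) / sin(theta2)
  sin(19) = 0.325568
  sin(33.8) = 0.556296
  n2 = 1.710 * 0.325568 / 0.556296 = 1.0008

1.0008


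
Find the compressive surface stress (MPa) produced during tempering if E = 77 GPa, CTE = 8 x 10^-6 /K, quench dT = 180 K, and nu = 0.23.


Tempering stress: sigma = E * alpha * dT / (1 - nu)
  E (MPa) = 77 * 1000 = 77000
  Numerator = 77000 * (8 x 10^-6) * 180 = 110.88
  Denominator = 1 - 0.23 = 0.77
  sigma = 110.88 / 0.77 = 144.0 MPa

144.0 MPa


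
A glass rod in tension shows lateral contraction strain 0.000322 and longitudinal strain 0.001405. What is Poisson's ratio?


Poisson's ratio: nu = lateral strain / axial strain
  nu = 0.000322 / 0.001405 = 0.2292

0.2292


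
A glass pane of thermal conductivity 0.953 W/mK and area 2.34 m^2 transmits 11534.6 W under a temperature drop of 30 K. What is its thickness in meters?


Fourier's law: t = k * A * dT / Q
  t = 0.953 * 2.34 * 30 / 11534.6
  t = 66.9006 / 11534.6 = 0.0058 m

0.0058 m


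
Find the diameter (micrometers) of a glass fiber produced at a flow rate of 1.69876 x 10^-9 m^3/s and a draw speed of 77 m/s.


Cross-sectional area from continuity:
  A = Q / v = 1.69876 x 10^-9 / 77 = 2.206182 x 10^-11 m^2
Diameter from circular cross-section:
  d = sqrt(4A / pi) * 10^6 (m -> um)
  d = sqrt(4 * 2.206182 x 10^-11 / pi) * 10^6 = 5.3 um

5.3 um


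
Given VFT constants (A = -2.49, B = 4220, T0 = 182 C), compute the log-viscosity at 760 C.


VFT equation: log(eta) = A + B / (T - T0)
  T - T0 = 760 - 182 = 578
  B / (T - T0) = 4220 / 578 = 7.301
  log(eta) = -2.49 + 7.301 = 4.811

4.811


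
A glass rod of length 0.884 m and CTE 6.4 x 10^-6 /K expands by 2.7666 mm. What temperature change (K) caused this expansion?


Rearrange dL = alpha * L0 * dT for dT:
  dT = dL / (alpha * L0)
  dL (m) = 2.7666 / 1000 = 0.0027666
  dT = 0.0027666 / ((6.4 x 10^-6) * 0.884) = 489.0 K

489.0 K


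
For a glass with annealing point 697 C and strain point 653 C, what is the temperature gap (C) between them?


Gap = T_anneal - T_strain:
  gap = 697 - 653 = 44 C

44 C


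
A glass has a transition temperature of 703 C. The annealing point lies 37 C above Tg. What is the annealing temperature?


The annealing temperature is Tg plus the offset:
  T_anneal = 703 + 37 = 740 C

740 C


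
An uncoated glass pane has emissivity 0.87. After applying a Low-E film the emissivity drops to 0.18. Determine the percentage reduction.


Percentage reduction = (1 - coated/uncoated) * 100
  Ratio = 0.18 / 0.87 = 0.2069
  Reduction = (1 - 0.2069) * 100 = 79.3%

79.3%


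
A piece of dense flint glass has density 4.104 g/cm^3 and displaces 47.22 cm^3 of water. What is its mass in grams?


Rearrange rho = m / V:
  m = rho * V
  m = 4.104 * 47.22 = 193.791 g

193.791 g


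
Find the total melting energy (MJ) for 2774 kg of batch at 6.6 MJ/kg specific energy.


Total energy = mass * specific energy
  E = 2774 * 6.6 = 18308.4 MJ

18308.4 MJ


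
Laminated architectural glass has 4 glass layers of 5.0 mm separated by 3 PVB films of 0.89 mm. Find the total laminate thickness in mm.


Total thickness = glass contribution + PVB contribution
  Glass: 4 * 5.0 = 20.0 mm
  PVB: 3 * 0.89 = 2.67 mm
  Total = 20.0 + 2.67 = 22.67 mm

22.67 mm


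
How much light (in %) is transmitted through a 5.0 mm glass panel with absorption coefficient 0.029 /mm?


Beer-Lambert law: T = exp(-alpha * thickness)
  exponent = -0.029 * 5.0 = -0.145
  T = exp(-0.145) = 0.865
  Percentage = 0.865 * 100 = 86.5%

86.5%


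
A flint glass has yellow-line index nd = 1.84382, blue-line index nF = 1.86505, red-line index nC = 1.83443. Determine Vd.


Abbe number formula: Vd = (nd - 1) / (nF - nC)
  nd - 1 = 1.84382 - 1 = 0.84382
  nF - nC = 1.86505 - 1.83443 = 0.03062
  Vd = 0.84382 / 0.03062 = 27.56

27.56


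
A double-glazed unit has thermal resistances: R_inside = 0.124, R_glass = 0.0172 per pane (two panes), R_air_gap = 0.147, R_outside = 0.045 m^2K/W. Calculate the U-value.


Total thermal resistance (series):
  R_total = R_in + R_glass + R_air + R_glass + R_out
  R_total = 0.124 + 0.0172 + 0.147 + 0.0172 + 0.045 = 0.3504 m^2K/W
U-value = 1 / R_total = 1 / 0.3504 = 2.854 W/m^2K

2.854 W/m^2K


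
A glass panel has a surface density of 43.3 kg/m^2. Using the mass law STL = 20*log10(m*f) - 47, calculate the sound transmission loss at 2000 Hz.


Mass law: STL = 20 * log10(m * f) - 47
  m * f = 43.3 * 2000 = 86600
  log10(86600) = 4.93752
  STL = 20 * 4.93752 - 47 = 98.7504 - 47 = 51.8 dB

51.8 dB


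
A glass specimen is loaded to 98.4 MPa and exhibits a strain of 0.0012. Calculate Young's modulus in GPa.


Young's modulus: E = stress / strain
  E = 98.4 MPa / 0.0012 = 82000 MPa
Convert to GPa: 82000 / 1000 = 82.0 GPa

82.0 GPa


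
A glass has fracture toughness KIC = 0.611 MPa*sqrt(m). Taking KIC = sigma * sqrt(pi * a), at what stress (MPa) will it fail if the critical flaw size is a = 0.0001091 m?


Rearrange KIC = sigma * sqrt(pi * a):
  sigma = KIC / sqrt(pi * a)
  sqrt(pi * 0.0001091) = 0.018513
  sigma = 0.611 / 0.018513 = 33.0 MPa

33.0 MPa


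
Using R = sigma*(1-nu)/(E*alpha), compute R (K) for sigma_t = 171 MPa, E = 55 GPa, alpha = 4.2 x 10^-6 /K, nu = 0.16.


Thermal shock resistance: R = sigma * (1 - nu) / (E * alpha)
  Numerator = 171 * (1 - 0.16) = 143.64
  Denominator = 55 * 1000 * (4.2 x 10^-6) = 0.231
  R = 143.64 / 0.231 = 621.8 K

621.8 K


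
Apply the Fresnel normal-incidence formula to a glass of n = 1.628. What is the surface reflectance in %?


Fresnel reflectance at normal incidence:
  R = ((n - 1)/(n + 1))^2
  (n - 1)/(n + 1) = (1.628 - 1)/(1.628 + 1) = 0.238965
  R = 0.238965^2 = 0.0571043
  R(%) = 0.0571043 * 100 = 5.71%

5.71%


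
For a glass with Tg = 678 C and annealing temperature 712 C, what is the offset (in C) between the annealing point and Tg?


Offset = T_anneal - Tg:
  offset = 712 - 678 = 34 C

34 C


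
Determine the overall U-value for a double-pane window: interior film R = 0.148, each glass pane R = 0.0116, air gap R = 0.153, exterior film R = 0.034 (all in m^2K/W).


Total thermal resistance (series):
  R_total = R_in + R_glass + R_air + R_glass + R_out
  R_total = 0.148 + 0.0116 + 0.153 + 0.0116 + 0.034 = 0.3582 m^2K/W
U-value = 1 / R_total = 1 / 0.3582 = 2.792 W/m^2K

2.792 W/m^2K


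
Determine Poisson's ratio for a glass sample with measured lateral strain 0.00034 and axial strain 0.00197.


Poisson's ratio: nu = lateral strain / axial strain
  nu = 0.00034 / 0.00197 = 0.1726

0.1726


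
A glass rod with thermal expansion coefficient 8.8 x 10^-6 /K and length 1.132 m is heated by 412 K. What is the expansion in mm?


Thermal expansion formula: dL = alpha * L0 * dT
  dL = (8.8 x 10^-6) * 1.132 * 412 = 0.00410418 m
Convert to mm: 0.00410418 * 1000 = 4.1042 mm

4.1042 mm


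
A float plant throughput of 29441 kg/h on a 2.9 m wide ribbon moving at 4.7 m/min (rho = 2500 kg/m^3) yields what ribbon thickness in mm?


Ribbon cross-section from mass balance:
  Volume rate = throughput / density = 29441 / 2500 = 11.7764 m^3/h
  thickness = volume rate / (speed * 60 * width), i.e.
  thickness = throughput / (60 * speed * width * density) * 1000
  thickness = 29441 / (60 * 4.7 * 2.9 * 2500) * 1000 = 14.4 mm

14.4 mm


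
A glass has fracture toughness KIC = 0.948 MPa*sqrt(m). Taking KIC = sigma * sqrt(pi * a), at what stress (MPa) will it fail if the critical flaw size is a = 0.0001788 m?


Rearrange KIC = sigma * sqrt(pi * a):
  sigma = KIC / sqrt(pi * a)
  sqrt(pi * 0.0001788) = 0.023701
  sigma = 0.948 / 0.023701 = 40.0 MPa

40.0 MPa


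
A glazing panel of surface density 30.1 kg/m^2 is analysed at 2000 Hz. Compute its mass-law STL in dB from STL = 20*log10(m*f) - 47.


Mass law: STL = 20 * log10(m * f) - 47
  m * f = 30.1 * 2000 = 60200
  log10(60200) = 4.7796
  STL = 20 * 4.7796 - 47 = 95.592 - 47 = 48.6 dB

48.6 dB


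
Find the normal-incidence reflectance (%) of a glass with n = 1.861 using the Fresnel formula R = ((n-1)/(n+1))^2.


Fresnel reflectance at normal incidence:
  R = ((n - 1)/(n + 1))^2
  (n - 1)/(n + 1) = (1.861 - 1)/(1.861 + 1) = 0.300944
  R = 0.300944^2 = 0.0905673
  R(%) = 0.0905673 * 100 = 9.057%

9.057%
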